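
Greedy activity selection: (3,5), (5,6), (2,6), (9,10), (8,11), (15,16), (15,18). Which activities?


Greedy: pick earliest-ending, then skip overlaps.
Selected (4 activities): [(3, 5), (5, 6), (9, 10), (15, 16)]


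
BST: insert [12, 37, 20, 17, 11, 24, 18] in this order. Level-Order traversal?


Root = 12; build tree by BST insertion.
Level-Order traversal: [12, 11, 37, 20, 17, 24, 18]


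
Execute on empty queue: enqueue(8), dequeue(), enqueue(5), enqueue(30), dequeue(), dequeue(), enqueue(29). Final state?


enqueue(8) -> [8]
dequeue() returns 8 -> []
enqueue(5) -> [5]
enqueue(30) -> [5, 30]
dequeue() returns 5 -> [30]
dequeue() returns 30 -> []
enqueue(29) -> [29]
Final queue (front to back): [29]


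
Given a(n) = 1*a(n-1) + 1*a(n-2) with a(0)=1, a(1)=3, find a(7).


Build bottom-up:
...a(5)=18, a(6)=29, a(7)=1*29+1*18=47


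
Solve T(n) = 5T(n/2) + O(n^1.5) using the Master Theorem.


a=5, b=2, c=1.5. log_2(5)=2.322 > c=1.5. Case 1: O(n^log_b(a)) = O(n^2.322)
Complexity: O(n^2.322)


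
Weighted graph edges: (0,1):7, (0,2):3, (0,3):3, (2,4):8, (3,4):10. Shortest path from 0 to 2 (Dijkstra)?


Dijkstra from 0:
Distances: {0: 0, 1: 7, 2: 3, 3: 3, 4: 11}
Shortest distance to 2 = 3, path = [0, 2]


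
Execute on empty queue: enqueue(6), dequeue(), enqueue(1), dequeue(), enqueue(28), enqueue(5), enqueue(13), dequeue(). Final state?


enqueue(6) -> [6]
dequeue() returns 6 -> []
enqueue(1) -> [1]
dequeue() returns 1 -> []
enqueue(28) -> [28]
enqueue(5) -> [28, 5]
enqueue(13) -> [28, 5, 13]
dequeue() returns 28 -> [5, 13]
Final queue (front to back): [5, 13]


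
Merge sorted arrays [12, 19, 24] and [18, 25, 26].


Compare heads, take smaller each step.
Merged: [12, 18, 19, 24, 25, 26]


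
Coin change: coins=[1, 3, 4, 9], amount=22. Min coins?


dp[0]=0; dp[i]=1+min(dp[i-c] for c in coins)
...dp[17]=3, dp[18]=2, dp[19]=3, dp[20]=4, dp[21]=3, dp[22]=3
Minimum coins for 22 = 3


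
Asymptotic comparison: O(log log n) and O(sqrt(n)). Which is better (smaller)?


double-logarithmic grows slower than sublinear
O(log log n) is asymptotically smaller; O(sqrt(n)) grows faster


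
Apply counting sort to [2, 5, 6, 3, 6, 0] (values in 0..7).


Count array: [1, 0, 1, 1, 0, 1, 2, 0]
Reconstruct: [0, 2, 3, 5, 6, 6]


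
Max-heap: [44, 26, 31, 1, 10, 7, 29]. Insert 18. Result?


Append 18: [44, 26, 31, 1, 10, 7, 29, 18]
Bubble up: swap idx 7(18) with idx 3(1)
Result: [44, 26, 31, 18, 10, 7, 29, 1]


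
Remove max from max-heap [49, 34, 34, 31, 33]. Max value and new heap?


Max = 49
Replace root with last, heapify down
Resulting heap: [34, 33, 34, 31]


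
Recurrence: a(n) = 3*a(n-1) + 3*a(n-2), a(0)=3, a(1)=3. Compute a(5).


Build bottom-up:
...a(3)=63, a(4)=243, a(5)=3*243+3*63=918


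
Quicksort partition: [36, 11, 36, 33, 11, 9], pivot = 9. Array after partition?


Elements <= 9 go left of pivot.
Result: [9, 11, 36, 33, 11, 36], pivot at index 0


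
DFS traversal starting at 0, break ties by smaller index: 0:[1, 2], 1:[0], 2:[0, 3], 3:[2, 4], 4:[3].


DFS stack-based: start with [0]
Visit order: [0, 1, 2, 3, 4]


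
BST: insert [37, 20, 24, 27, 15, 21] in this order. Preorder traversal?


Root = 37; build tree by BST insertion.
Preorder traversal: [37, 20, 15, 24, 21, 27]


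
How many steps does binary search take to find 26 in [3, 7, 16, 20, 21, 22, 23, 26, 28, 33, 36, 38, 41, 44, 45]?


Search for 26:
[0,14] mid=7 arr[7]=26
Total: 1 comparisons


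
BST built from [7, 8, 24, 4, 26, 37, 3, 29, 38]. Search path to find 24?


BST root = 7
Search for 24: compare at each node
Path: [7, 8, 24]


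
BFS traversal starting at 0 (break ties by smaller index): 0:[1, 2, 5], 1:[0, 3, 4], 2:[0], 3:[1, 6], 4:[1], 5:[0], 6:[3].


BFS queue: start with [0]
Visit order: [0, 1, 2, 5, 3, 4, 6]


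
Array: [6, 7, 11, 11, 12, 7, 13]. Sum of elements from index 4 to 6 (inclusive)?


Prefix sums: [0, 6, 13, 24, 35, 47, 54, 67]
Sum[4..6] = prefix[7] - prefix[4] = 67 - 35 = 32


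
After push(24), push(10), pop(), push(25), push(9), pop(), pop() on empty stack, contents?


push(24) -> [24]
push(10) -> [24, 10]
pop() returns 10 -> [24]
push(25) -> [24, 25]
push(9) -> [24, 25, 9]
pop() returns 9 -> [24, 25]
pop() returns 25 -> [24]
Final stack (bottom to top): [24]


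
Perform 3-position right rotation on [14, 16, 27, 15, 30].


Right rotate by 3: [27, 15, 30, 14, 16]


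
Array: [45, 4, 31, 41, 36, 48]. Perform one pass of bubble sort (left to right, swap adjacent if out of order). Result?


After one pass: [4, 31, 41, 36, 45, 48]


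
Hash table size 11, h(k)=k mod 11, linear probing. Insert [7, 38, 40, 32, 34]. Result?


Insertions: 7->slot 7; 38->slot 5; 40->slot 8; 32->slot 10; 34->slot 1
Table: [None, 34, None, None, None, 38, None, 7, 40, None, 32]


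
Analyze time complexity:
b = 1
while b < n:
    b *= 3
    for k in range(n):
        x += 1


Per nesting level: O(log n) * O(n) = O(n log n)
Complexity: O(n log n)


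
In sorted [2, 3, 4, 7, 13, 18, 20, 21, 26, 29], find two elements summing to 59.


Two pointers: lo=0, hi=9
No pair sums to 59


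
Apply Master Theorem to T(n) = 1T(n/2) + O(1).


a=1, b=2, c=0. log_2(1)=0 = c=0. Case 2: O(n^c log n) = O(log n)
Complexity: O(log n)


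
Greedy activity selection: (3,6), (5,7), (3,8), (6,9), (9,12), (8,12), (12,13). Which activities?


Greedy: pick earliest-ending, then skip overlaps.
Selected (4 activities): [(3, 6), (6, 9), (9, 12), (12, 13)]


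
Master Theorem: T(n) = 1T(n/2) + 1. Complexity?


a=1, b=2, c=0. log_2(1)=0 = c=0. Case 2: O(n^c log n) = O(log n)
Complexity: O(log n)


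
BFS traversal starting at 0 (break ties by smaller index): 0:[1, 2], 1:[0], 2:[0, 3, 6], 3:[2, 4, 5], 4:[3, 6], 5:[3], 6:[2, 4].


BFS queue: start with [0]
Visit order: [0, 1, 2, 3, 6, 4, 5]


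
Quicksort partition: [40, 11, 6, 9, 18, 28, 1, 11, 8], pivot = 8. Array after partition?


Elements <= 8 go left of pivot.
Result: [6, 1, 8, 9, 18, 28, 11, 11, 40], pivot at index 2


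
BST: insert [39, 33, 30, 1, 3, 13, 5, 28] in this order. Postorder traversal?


Root = 39; build tree by BST insertion.
Postorder traversal: [5, 28, 13, 3, 1, 30, 33, 39]


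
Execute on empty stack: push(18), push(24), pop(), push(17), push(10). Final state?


push(18) -> [18]
push(24) -> [18, 24]
pop() returns 24 -> [18]
push(17) -> [18, 17]
push(10) -> [18, 17, 10]
Final stack (bottom to top): [18, 17, 10]


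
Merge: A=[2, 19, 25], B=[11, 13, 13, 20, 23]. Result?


Compare heads, take smaller each step.
Merged: [2, 11, 13, 13, 19, 20, 23, 25]


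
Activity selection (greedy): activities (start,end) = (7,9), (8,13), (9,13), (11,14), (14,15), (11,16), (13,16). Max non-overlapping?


Greedy: pick earliest-ending, then skip overlaps.
Selected (3 activities): [(7, 9), (9, 13), (14, 15)]


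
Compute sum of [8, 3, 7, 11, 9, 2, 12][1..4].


Prefix sums: [0, 8, 11, 18, 29, 38, 40, 52]
Sum[1..4] = prefix[5] - prefix[1] = 38 - 8 = 30


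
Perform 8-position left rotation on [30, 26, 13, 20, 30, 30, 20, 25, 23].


Left rotate by 8: [23, 30, 26, 13, 20, 30, 30, 20, 25]


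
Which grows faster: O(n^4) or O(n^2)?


quadratic grows slower than quartic
O(n^2) is asymptotically smaller; O(n^4) grows faster


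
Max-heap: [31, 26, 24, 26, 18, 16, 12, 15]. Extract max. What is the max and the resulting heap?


Max = 31
Replace root with last, heapify down
Resulting heap: [26, 26, 24, 15, 18, 16, 12]


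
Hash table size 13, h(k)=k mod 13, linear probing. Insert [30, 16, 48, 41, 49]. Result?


Insertions: 30->slot 4; 16->slot 3; 48->slot 9; 41->slot 2; 49->slot 10
Table: [None, None, 41, 16, 30, None, None, None, None, 48, 49, None, None]


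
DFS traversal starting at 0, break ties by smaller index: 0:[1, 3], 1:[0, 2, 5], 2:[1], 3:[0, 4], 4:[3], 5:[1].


DFS stack-based: start with [0]
Visit order: [0, 1, 2, 5, 3, 4]


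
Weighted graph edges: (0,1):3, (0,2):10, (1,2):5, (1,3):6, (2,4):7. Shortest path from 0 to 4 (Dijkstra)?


Dijkstra from 0:
Distances: {0: 0, 1: 3, 2: 8, 3: 9, 4: 15}
Shortest distance to 4 = 15, path = [0, 1, 2, 4]


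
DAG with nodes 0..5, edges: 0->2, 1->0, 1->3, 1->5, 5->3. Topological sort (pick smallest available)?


Kahn's algorithm, process smallest node first
Order: [1, 0, 2, 4, 5, 3]


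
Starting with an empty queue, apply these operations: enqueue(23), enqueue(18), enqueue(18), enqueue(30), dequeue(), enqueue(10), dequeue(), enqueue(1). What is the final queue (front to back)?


enqueue(23) -> [23]
enqueue(18) -> [23, 18]
enqueue(18) -> [23, 18, 18]
enqueue(30) -> [23, 18, 18, 30]
dequeue() returns 23 -> [18, 18, 30]
enqueue(10) -> [18, 18, 30, 10]
dequeue() returns 18 -> [18, 30, 10]
enqueue(1) -> [18, 30, 10, 1]
Final queue (front to back): [18, 30, 10, 1]


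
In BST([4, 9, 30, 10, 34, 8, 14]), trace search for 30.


BST root = 4
Search for 30: compare at each node
Path: [4, 9, 30]


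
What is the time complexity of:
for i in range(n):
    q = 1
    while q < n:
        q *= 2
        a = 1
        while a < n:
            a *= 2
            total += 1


Per nesting level: O(n) * O(log n) * O(log n) = O(n (log n)^2)
Complexity: O(n (log n)^2)


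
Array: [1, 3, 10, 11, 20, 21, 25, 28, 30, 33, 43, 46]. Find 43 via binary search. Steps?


Search for 43:
[0,11] mid=5 arr[5]=21
[6,11] mid=8 arr[8]=30
[9,11] mid=10 arr[10]=43
Total: 3 comparisons


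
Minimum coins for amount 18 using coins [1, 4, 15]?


dp[0]=0; dp[i]=1+min(dp[i-c] for c in coins)
...dp[13]=4, dp[14]=5, dp[15]=1, dp[16]=2, dp[17]=3, dp[18]=4
Minimum coins for 18 = 4


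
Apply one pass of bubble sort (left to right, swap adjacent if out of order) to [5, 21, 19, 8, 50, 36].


After one pass: [5, 19, 8, 21, 36, 50]


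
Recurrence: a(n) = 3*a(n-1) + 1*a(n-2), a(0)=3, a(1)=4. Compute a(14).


Build bottom-up:
...a(12)=2293563, a(13)=7575124, a(14)=3*7575124+1*2293563=25018935


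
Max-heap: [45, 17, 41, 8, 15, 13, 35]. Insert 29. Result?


Append 29: [45, 17, 41, 8, 15, 13, 35, 29]
Bubble up: swap idx 7(29) with idx 3(8); swap idx 3(29) with idx 1(17)
Result: [45, 29, 41, 17, 15, 13, 35, 8]


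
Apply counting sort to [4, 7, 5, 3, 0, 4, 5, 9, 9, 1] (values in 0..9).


Count array: [1, 1, 0, 1, 2, 2, 0, 1, 0, 2]
Reconstruct: [0, 1, 3, 4, 4, 5, 5, 7, 9, 9]


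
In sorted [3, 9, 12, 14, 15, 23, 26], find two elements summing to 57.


Two pointers: lo=0, hi=6
No pair sums to 57


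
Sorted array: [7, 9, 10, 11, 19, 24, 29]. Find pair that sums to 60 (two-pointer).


Two pointers: lo=0, hi=6
No pair sums to 60


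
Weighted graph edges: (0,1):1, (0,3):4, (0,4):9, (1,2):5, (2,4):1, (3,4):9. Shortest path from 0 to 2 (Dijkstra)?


Dijkstra from 0:
Distances: {0: 0, 1: 1, 2: 6, 3: 4, 4: 7}
Shortest distance to 2 = 6, path = [0, 1, 2]


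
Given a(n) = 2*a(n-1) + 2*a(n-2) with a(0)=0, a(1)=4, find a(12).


Build bottom-up:
...a(10)=26752, a(11)=73088, a(12)=2*73088+2*26752=199680


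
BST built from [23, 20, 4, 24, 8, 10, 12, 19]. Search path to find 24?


BST root = 23
Search for 24: compare at each node
Path: [23, 24]


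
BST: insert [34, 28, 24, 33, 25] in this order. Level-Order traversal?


Root = 34; build tree by BST insertion.
Level-Order traversal: [34, 28, 24, 33, 25]


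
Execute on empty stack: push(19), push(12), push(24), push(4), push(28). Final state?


push(19) -> [19]
push(12) -> [19, 12]
push(24) -> [19, 12, 24]
push(4) -> [19, 12, 24, 4]
push(28) -> [19, 12, 24, 4, 28]
Final stack (bottom to top): [19, 12, 24, 4, 28]


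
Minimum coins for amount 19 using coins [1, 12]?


dp[0]=0; dp[i]=1+min(dp[i-c] for c in coins)
...dp[14]=3, dp[15]=4, dp[16]=5, dp[17]=6, dp[18]=7, dp[19]=8
Minimum coins for 19 = 8


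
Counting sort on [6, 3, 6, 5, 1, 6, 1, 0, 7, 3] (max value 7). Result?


Count array: [1, 2, 0, 2, 0, 1, 3, 1]
Reconstruct: [0, 1, 1, 3, 3, 5, 6, 6, 6, 7]


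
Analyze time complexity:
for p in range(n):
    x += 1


Per nesting level: O(n) = O(n)
Complexity: O(n)


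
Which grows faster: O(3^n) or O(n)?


linear grows slower than exponential (base 3)
O(n) is asymptotically smaller; O(3^n) grows faster


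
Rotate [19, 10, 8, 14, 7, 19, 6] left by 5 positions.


Left rotate by 5: [19, 6, 19, 10, 8, 14, 7]


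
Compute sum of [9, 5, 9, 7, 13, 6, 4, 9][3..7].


Prefix sums: [0, 9, 14, 23, 30, 43, 49, 53, 62]
Sum[3..7] = prefix[8] - prefix[3] = 62 - 23 = 39


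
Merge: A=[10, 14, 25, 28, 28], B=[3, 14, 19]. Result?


Compare heads, take smaller each step.
Merged: [3, 10, 14, 14, 19, 25, 28, 28]


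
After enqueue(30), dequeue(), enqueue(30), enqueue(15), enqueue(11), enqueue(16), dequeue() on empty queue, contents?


enqueue(30) -> [30]
dequeue() returns 30 -> []
enqueue(30) -> [30]
enqueue(15) -> [30, 15]
enqueue(11) -> [30, 15, 11]
enqueue(16) -> [30, 15, 11, 16]
dequeue() returns 30 -> [15, 11, 16]
Final queue (front to back): [15, 11, 16]


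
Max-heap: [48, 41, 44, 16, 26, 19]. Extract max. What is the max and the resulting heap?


Max = 48
Replace root with last, heapify down
Resulting heap: [44, 41, 19, 16, 26]


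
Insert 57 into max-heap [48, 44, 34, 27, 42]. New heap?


Append 57: [48, 44, 34, 27, 42, 57]
Bubble up: swap idx 5(57) with idx 2(34); swap idx 2(57) with idx 0(48)
Result: [57, 44, 48, 27, 42, 34]


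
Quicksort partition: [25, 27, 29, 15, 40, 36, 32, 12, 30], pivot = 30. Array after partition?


Elements <= 30 go left of pivot.
Result: [25, 27, 29, 15, 12, 30, 32, 40, 36], pivot at index 5


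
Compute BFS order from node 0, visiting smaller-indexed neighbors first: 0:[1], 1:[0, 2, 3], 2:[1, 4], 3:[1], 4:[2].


BFS queue: start with [0]
Visit order: [0, 1, 2, 3, 4]


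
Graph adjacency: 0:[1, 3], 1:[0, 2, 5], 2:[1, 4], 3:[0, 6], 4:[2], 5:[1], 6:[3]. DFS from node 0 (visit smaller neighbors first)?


DFS stack-based: start with [0]
Visit order: [0, 1, 2, 4, 5, 3, 6]


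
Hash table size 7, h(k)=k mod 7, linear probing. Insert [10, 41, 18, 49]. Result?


Insertions: 10->slot 3; 41->slot 6; 18->slot 4; 49->slot 0
Table: [49, None, None, 10, 18, None, 41]


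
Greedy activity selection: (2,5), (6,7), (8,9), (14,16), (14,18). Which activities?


Greedy: pick earliest-ending, then skip overlaps.
Selected (4 activities): [(2, 5), (6, 7), (8, 9), (14, 16)]


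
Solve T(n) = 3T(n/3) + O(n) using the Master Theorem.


a=3, b=3, c=1. log_3(3)=1 = c=1. Case 2: O(n^c log n) = O(n log n)
Complexity: O(n log n)


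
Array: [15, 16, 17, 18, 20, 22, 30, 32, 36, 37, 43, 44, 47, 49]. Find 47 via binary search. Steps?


Search for 47:
[0,13] mid=6 arr[6]=30
[7,13] mid=10 arr[10]=43
[11,13] mid=12 arr[12]=47
Total: 3 comparisons


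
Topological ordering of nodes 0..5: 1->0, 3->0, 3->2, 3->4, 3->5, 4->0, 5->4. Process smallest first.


Kahn's algorithm, process smallest node first
Order: [1, 3, 2, 5, 4, 0]


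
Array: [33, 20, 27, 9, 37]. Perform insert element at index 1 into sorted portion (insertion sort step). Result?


After one pass: [20, 33, 27, 9, 37]


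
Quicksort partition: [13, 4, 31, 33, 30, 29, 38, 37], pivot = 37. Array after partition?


Elements <= 37 go left of pivot.
Result: [13, 4, 31, 33, 30, 29, 37, 38], pivot at index 6


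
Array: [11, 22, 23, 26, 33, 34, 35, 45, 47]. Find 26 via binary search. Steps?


Search for 26:
[0,8] mid=4 arr[4]=33
[0,3] mid=1 arr[1]=22
[2,3] mid=2 arr[2]=23
[3,3] mid=3 arr[3]=26
Total: 4 comparisons


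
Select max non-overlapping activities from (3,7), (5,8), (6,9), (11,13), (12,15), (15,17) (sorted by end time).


Greedy: pick earliest-ending, then skip overlaps.
Selected (3 activities): [(3, 7), (11, 13), (15, 17)]


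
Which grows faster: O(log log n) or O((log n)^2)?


double-logarithmic grows slower than polylogarithmic
O(log log n) is asymptotically smaller; O((log n)^2) grows faster


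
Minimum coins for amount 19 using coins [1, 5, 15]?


dp[0]=0; dp[i]=1+min(dp[i-c] for c in coins)
...dp[14]=6, dp[15]=1, dp[16]=2, dp[17]=3, dp[18]=4, dp[19]=5
Minimum coins for 19 = 5


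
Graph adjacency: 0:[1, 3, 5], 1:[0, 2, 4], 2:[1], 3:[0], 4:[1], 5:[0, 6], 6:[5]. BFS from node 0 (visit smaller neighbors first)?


BFS queue: start with [0]
Visit order: [0, 1, 3, 5, 2, 4, 6]


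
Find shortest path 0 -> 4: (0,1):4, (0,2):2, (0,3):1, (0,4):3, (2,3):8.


Dijkstra from 0:
Distances: {0: 0, 1: 4, 2: 2, 3: 1, 4: 3}
Shortest distance to 4 = 3, path = [0, 4]


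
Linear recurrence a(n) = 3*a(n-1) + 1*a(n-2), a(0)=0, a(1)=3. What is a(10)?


Build bottom-up:
...a(8)=11781, a(9)=38910, a(10)=3*38910+1*11781=128511


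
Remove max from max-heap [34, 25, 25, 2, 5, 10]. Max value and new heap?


Max = 34
Replace root with last, heapify down
Resulting heap: [25, 10, 25, 2, 5]


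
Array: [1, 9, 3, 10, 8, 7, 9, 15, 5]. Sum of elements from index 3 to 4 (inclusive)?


Prefix sums: [0, 1, 10, 13, 23, 31, 38, 47, 62, 67]
Sum[3..4] = prefix[5] - prefix[3] = 31 - 13 = 18


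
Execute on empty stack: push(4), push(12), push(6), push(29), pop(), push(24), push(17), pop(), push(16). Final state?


push(4) -> [4]
push(12) -> [4, 12]
push(6) -> [4, 12, 6]
push(29) -> [4, 12, 6, 29]
pop() returns 29 -> [4, 12, 6]
push(24) -> [4, 12, 6, 24]
push(17) -> [4, 12, 6, 24, 17]
pop() returns 17 -> [4, 12, 6, 24]
push(16) -> [4, 12, 6, 24, 16]
Final stack (bottom to top): [4, 12, 6, 24, 16]


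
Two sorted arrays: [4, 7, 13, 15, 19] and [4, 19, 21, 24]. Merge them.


Compare heads, take smaller each step.
Merged: [4, 4, 7, 13, 15, 19, 19, 21, 24]


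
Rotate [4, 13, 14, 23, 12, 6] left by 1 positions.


Left rotate by 1: [13, 14, 23, 12, 6, 4]


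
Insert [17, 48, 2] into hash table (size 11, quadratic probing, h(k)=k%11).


Insertions: 17->slot 6; 48->slot 4; 2->slot 2
Table: [None, None, 2, None, 48, None, 17, None, None, None, None]


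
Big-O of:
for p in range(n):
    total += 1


Per nesting level: O(n) = O(n)
Complexity: O(n)


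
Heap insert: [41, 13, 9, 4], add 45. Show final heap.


Append 45: [41, 13, 9, 4, 45]
Bubble up: swap idx 4(45) with idx 1(13); swap idx 1(45) with idx 0(41)
Result: [45, 41, 9, 4, 13]


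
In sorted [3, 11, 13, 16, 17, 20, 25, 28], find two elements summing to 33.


Two pointers: lo=0, hi=7
Found pair: (13, 20) summing to 33


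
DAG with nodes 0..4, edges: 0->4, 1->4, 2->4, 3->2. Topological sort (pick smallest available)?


Kahn's algorithm, process smallest node first
Order: [0, 1, 3, 2, 4]


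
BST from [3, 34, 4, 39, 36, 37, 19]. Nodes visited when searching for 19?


BST root = 3
Search for 19: compare at each node
Path: [3, 34, 4, 19]


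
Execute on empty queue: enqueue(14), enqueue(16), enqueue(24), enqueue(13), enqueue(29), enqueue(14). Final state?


enqueue(14) -> [14]
enqueue(16) -> [14, 16]
enqueue(24) -> [14, 16, 24]
enqueue(13) -> [14, 16, 24, 13]
enqueue(29) -> [14, 16, 24, 13, 29]
enqueue(14) -> [14, 16, 24, 13, 29, 14]
Final queue (front to back): [14, 16, 24, 13, 29, 14]


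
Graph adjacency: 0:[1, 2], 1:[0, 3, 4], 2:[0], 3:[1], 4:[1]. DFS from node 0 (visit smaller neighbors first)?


DFS stack-based: start with [0]
Visit order: [0, 1, 3, 4, 2]


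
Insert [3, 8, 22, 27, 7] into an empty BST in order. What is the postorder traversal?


Root = 3; build tree by BST insertion.
Postorder traversal: [7, 27, 22, 8, 3]


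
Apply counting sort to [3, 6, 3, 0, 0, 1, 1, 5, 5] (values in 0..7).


Count array: [2, 2, 0, 2, 0, 2, 1, 0]
Reconstruct: [0, 0, 1, 1, 3, 3, 5, 5, 6]


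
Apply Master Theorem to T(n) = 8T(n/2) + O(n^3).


a=8, b=2, c=3. log_2(8)=3 = c=3. Case 2: O(n^c log n) = O(n^3 log n)
Complexity: O(n^3 log n)


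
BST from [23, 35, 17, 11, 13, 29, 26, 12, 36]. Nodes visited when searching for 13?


BST root = 23
Search for 13: compare at each node
Path: [23, 17, 11, 13]


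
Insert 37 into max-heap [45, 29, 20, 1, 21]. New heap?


Append 37: [45, 29, 20, 1, 21, 37]
Bubble up: swap idx 5(37) with idx 2(20)
Result: [45, 29, 37, 1, 21, 20]


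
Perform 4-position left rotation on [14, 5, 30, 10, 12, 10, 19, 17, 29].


Left rotate by 4: [12, 10, 19, 17, 29, 14, 5, 30, 10]


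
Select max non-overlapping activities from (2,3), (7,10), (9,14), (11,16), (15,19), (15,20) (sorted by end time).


Greedy: pick earliest-ending, then skip overlaps.
Selected (3 activities): [(2, 3), (7, 10), (11, 16)]


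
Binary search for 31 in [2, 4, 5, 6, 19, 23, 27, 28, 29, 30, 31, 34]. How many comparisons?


Search for 31:
[0,11] mid=5 arr[5]=23
[6,11] mid=8 arr[8]=29
[9,11] mid=10 arr[10]=31
Total: 3 comparisons


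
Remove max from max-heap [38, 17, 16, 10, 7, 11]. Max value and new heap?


Max = 38
Replace root with last, heapify down
Resulting heap: [17, 11, 16, 10, 7]


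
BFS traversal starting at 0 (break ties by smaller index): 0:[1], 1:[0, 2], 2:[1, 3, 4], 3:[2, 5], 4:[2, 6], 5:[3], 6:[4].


BFS queue: start with [0]
Visit order: [0, 1, 2, 3, 4, 5, 6]


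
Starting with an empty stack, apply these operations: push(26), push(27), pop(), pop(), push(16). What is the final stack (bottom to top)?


push(26) -> [26]
push(27) -> [26, 27]
pop() returns 27 -> [26]
pop() returns 26 -> []
push(16) -> [16]
Final stack (bottom to top): [16]


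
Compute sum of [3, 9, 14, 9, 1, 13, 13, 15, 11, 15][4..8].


Prefix sums: [0, 3, 12, 26, 35, 36, 49, 62, 77, 88, 103]
Sum[4..8] = prefix[9] - prefix[4] = 88 - 35 = 53


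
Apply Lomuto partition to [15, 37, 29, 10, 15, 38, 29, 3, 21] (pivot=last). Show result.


Elements <= 21 go left of pivot.
Result: [15, 10, 15, 3, 21, 38, 29, 37, 29], pivot at index 4


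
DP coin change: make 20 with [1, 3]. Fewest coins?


dp[0]=0; dp[i]=1+min(dp[i-c] for c in coins)
...dp[15]=5, dp[16]=6, dp[17]=7, dp[18]=6, dp[19]=7, dp[20]=8
Minimum coins for 20 = 8


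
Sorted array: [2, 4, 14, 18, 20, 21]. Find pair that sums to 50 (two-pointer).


Two pointers: lo=0, hi=5
No pair sums to 50


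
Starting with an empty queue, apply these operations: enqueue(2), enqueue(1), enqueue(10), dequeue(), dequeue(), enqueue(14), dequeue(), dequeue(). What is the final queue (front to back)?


enqueue(2) -> [2]
enqueue(1) -> [2, 1]
enqueue(10) -> [2, 1, 10]
dequeue() returns 2 -> [1, 10]
dequeue() returns 1 -> [10]
enqueue(14) -> [10, 14]
dequeue() returns 10 -> [14]
dequeue() returns 14 -> []
Final queue (front to back): []


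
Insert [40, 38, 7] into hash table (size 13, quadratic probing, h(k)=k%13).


Insertions: 40->slot 1; 38->slot 12; 7->slot 7
Table: [None, 40, None, None, None, None, None, 7, None, None, None, None, 38]


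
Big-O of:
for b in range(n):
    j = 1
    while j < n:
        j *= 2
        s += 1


Per nesting level: O(n) * O(log n) = O(n log n)
Complexity: O(n log n)


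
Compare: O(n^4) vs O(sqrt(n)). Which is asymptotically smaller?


sublinear grows slower than quartic
O(sqrt(n)) is asymptotically smaller; O(n^4) grows faster


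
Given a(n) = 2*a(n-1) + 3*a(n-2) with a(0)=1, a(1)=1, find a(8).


Build bottom-up:
...a(6)=365, a(7)=1093, a(8)=2*1093+3*365=3281


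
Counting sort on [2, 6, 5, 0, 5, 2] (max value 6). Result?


Count array: [1, 0, 2, 0, 0, 2, 1]
Reconstruct: [0, 2, 2, 5, 5, 6]


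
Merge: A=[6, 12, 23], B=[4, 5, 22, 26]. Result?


Compare heads, take smaller each step.
Merged: [4, 5, 6, 12, 22, 23, 26]


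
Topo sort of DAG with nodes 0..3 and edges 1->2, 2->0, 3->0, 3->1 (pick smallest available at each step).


Kahn's algorithm, process smallest node first
Order: [3, 1, 2, 0]


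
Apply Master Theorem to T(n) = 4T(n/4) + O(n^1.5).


a=4, b=4, c=1.5. log_4(4)=1 < c=1.5. Case 3: O(n^c) = O(n^1.500)
Complexity: O(n^1.500)


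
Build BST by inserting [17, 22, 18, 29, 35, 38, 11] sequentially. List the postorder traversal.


Root = 17; build tree by BST insertion.
Postorder traversal: [11, 18, 38, 35, 29, 22, 17]


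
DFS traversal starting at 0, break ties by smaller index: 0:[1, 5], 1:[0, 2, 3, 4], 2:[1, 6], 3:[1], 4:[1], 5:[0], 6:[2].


DFS stack-based: start with [0]
Visit order: [0, 1, 2, 6, 3, 4, 5]


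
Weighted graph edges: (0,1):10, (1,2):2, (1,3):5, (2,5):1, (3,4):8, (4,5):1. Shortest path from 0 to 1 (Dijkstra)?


Dijkstra from 0:
Distances: {0: 0, 1: 10, 2: 12, 3: 15, 4: 14, 5: 13}
Shortest distance to 1 = 10, path = [0, 1]


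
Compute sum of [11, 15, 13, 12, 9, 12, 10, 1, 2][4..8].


Prefix sums: [0, 11, 26, 39, 51, 60, 72, 82, 83, 85]
Sum[4..8] = prefix[9] - prefix[4] = 85 - 51 = 34


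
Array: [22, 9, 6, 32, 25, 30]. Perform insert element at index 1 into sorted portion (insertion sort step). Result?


After one pass: [9, 22, 6, 32, 25, 30]


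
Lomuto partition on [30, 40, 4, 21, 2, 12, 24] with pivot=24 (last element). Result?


Elements <= 24 go left of pivot.
Result: [4, 21, 2, 12, 24, 40, 30], pivot at index 4


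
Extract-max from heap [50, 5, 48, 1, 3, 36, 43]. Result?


Max = 50
Replace root with last, heapify down
Resulting heap: [48, 5, 43, 1, 3, 36]


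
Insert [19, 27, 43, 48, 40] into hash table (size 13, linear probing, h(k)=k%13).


Insertions: 19->slot 6; 27->slot 1; 43->slot 4; 48->slot 9; 40->slot 2
Table: [None, 27, 40, None, 43, None, 19, None, None, 48, None, None, None]


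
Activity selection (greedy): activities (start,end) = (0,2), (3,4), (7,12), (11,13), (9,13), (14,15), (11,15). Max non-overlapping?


Greedy: pick earliest-ending, then skip overlaps.
Selected (4 activities): [(0, 2), (3, 4), (7, 12), (14, 15)]


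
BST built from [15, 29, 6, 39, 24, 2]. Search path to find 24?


BST root = 15
Search for 24: compare at each node
Path: [15, 29, 24]


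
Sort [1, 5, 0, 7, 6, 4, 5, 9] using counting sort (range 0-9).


Count array: [1, 1, 0, 0, 1, 2, 1, 1, 0, 1]
Reconstruct: [0, 1, 4, 5, 5, 6, 7, 9]


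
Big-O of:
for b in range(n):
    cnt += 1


Per nesting level: O(n) = O(n)
Complexity: O(n)


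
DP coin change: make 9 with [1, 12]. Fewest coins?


dp[0]=0; dp[i]=1+min(dp[i-c] for c in coins)
...dp[4]=4, dp[5]=5, dp[6]=6, dp[7]=7, dp[8]=8, dp[9]=9
Minimum coins for 9 = 9


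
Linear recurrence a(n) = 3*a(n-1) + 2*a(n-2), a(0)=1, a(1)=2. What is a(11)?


Build bottom-up:
...a(9)=57284, a(10)=204020, a(11)=3*204020+2*57284=726628


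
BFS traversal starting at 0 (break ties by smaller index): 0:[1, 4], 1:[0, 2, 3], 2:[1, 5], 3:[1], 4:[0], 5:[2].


BFS queue: start with [0]
Visit order: [0, 1, 4, 2, 3, 5]


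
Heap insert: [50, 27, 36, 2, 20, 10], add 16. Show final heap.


Append 16: [50, 27, 36, 2, 20, 10, 16]
Bubble up: no swaps needed
Result: [50, 27, 36, 2, 20, 10, 16]


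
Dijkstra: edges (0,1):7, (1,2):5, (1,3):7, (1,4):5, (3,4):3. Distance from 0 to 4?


Dijkstra from 0:
Distances: {0: 0, 1: 7, 2: 12, 3: 14, 4: 12}
Shortest distance to 4 = 12, path = [0, 1, 4]


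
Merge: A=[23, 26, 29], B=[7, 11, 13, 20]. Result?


Compare heads, take smaller each step.
Merged: [7, 11, 13, 20, 23, 26, 29]


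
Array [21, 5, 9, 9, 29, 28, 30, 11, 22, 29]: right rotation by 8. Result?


Right rotate by 8: [9, 9, 29, 28, 30, 11, 22, 29, 21, 5]


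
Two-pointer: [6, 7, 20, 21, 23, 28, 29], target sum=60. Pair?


Two pointers: lo=0, hi=6
No pair sums to 60


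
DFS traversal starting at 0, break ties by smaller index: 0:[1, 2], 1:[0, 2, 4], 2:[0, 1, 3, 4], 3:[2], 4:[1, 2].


DFS stack-based: start with [0]
Visit order: [0, 1, 2, 3, 4]


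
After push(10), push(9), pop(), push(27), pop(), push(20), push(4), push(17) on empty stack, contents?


push(10) -> [10]
push(9) -> [10, 9]
pop() returns 9 -> [10]
push(27) -> [10, 27]
pop() returns 27 -> [10]
push(20) -> [10, 20]
push(4) -> [10, 20, 4]
push(17) -> [10, 20, 4, 17]
Final stack (bottom to top): [10, 20, 4, 17]


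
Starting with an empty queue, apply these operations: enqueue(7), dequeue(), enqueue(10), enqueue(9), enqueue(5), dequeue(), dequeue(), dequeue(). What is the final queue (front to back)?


enqueue(7) -> [7]
dequeue() returns 7 -> []
enqueue(10) -> [10]
enqueue(9) -> [10, 9]
enqueue(5) -> [10, 9, 5]
dequeue() returns 10 -> [9, 5]
dequeue() returns 9 -> [5]
dequeue() returns 5 -> []
Final queue (front to back): []


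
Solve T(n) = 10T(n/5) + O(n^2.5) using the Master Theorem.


a=10, b=5, c=2.5. log_5(10)=1.431 < c=2.5. Case 3: O(n^c) = O(n^2.500)
Complexity: O(n^2.500)


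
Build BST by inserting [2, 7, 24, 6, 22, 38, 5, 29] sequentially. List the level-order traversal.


Root = 2; build tree by BST insertion.
Level-Order traversal: [2, 7, 6, 24, 5, 22, 38, 29]


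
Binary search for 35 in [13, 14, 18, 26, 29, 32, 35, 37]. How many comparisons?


Search for 35:
[0,7] mid=3 arr[3]=26
[4,7] mid=5 arr[5]=32
[6,7] mid=6 arr[6]=35
Total: 3 comparisons


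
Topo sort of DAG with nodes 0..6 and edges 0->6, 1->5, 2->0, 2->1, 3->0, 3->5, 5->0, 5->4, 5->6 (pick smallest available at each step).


Kahn's algorithm, process smallest node first
Order: [2, 1, 3, 5, 0, 4, 6]


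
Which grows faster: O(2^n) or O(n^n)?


exponential grows slower than n^n
O(2^n) is asymptotically smaller; O(n^n) grows faster


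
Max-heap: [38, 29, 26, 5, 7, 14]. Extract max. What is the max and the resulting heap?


Max = 38
Replace root with last, heapify down
Resulting heap: [29, 14, 26, 5, 7]


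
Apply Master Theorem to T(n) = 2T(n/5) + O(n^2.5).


a=2, b=5, c=2.5. log_5(2)=0.431 < c=2.5. Case 3: O(n^c) = O(n^2.500)
Complexity: O(n^2.500)


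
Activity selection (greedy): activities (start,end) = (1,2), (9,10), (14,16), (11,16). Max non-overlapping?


Greedy: pick earliest-ending, then skip overlaps.
Selected (3 activities): [(1, 2), (9, 10), (14, 16)]


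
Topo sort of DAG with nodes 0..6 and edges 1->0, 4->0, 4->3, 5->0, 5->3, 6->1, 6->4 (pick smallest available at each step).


Kahn's algorithm, process smallest node first
Order: [2, 5, 6, 1, 4, 0, 3]


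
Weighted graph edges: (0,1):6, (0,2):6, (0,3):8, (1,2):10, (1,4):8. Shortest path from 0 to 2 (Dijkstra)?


Dijkstra from 0:
Distances: {0: 0, 1: 6, 2: 6, 3: 8, 4: 14}
Shortest distance to 2 = 6, path = [0, 2]


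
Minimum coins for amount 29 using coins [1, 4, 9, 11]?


dp[0]=0; dp[i]=1+min(dp[i-c] for c in coins)
...dp[24]=3, dp[25]=4, dp[26]=3, dp[27]=3, dp[28]=4, dp[29]=3
Minimum coins for 29 = 3


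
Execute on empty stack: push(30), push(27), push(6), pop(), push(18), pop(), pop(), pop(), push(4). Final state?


push(30) -> [30]
push(27) -> [30, 27]
push(6) -> [30, 27, 6]
pop() returns 6 -> [30, 27]
push(18) -> [30, 27, 18]
pop() returns 18 -> [30, 27]
pop() returns 27 -> [30]
pop() returns 30 -> []
push(4) -> [4]
Final stack (bottom to top): [4]


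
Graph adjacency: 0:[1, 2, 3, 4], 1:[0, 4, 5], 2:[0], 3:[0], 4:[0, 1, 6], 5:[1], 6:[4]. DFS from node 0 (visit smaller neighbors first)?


DFS stack-based: start with [0]
Visit order: [0, 1, 4, 6, 5, 2, 3]


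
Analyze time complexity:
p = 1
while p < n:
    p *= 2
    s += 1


Per nesting level: O(log n) = O(log n)
Complexity: O(log n)


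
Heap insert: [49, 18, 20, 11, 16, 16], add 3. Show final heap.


Append 3: [49, 18, 20, 11, 16, 16, 3]
Bubble up: no swaps needed
Result: [49, 18, 20, 11, 16, 16, 3]


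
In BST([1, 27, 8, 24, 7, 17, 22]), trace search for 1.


BST root = 1
Search for 1: compare at each node
Path: [1]


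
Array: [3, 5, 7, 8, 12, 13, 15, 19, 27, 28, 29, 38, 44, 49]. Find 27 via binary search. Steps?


Search for 27:
[0,13] mid=6 arr[6]=15
[7,13] mid=10 arr[10]=29
[7,9] mid=8 arr[8]=27
Total: 3 comparisons


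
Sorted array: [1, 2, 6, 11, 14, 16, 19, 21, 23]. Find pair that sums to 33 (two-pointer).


Two pointers: lo=0, hi=8
Found pair: (14, 19) summing to 33


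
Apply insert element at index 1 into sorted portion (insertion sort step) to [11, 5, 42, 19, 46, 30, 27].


After one pass: [5, 11, 42, 19, 46, 30, 27]


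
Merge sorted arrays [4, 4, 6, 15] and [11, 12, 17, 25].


Compare heads, take smaller each step.
Merged: [4, 4, 6, 11, 12, 15, 17, 25]


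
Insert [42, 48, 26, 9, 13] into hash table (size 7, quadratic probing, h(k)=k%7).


Insertions: 42->slot 0; 48->slot 6; 26->slot 5; 9->slot 2; 13->slot 3
Table: [42, None, 9, 13, None, 26, 48]


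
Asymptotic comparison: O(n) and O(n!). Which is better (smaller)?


linear grows slower than factorial
O(n) is asymptotically smaller; O(n!) grows faster


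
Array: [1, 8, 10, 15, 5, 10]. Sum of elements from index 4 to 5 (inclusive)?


Prefix sums: [0, 1, 9, 19, 34, 39, 49]
Sum[4..5] = prefix[6] - prefix[4] = 49 - 34 = 15


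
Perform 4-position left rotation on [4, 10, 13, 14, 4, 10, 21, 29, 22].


Left rotate by 4: [4, 10, 21, 29, 22, 4, 10, 13, 14]


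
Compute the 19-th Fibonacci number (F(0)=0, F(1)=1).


F(n)=F(n-1)+F(n-2)
...F(17)=1597, F(18)=2584, F(19)=4181


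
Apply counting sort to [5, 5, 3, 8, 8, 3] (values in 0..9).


Count array: [0, 0, 0, 2, 0, 2, 0, 0, 2, 0]
Reconstruct: [3, 3, 5, 5, 8, 8]


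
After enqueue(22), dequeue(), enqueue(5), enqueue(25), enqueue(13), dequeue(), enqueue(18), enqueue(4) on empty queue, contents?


enqueue(22) -> [22]
dequeue() returns 22 -> []
enqueue(5) -> [5]
enqueue(25) -> [5, 25]
enqueue(13) -> [5, 25, 13]
dequeue() returns 5 -> [25, 13]
enqueue(18) -> [25, 13, 18]
enqueue(4) -> [25, 13, 18, 4]
Final queue (front to back): [25, 13, 18, 4]


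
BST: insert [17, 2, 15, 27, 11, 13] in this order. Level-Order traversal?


Root = 17; build tree by BST insertion.
Level-Order traversal: [17, 2, 27, 15, 11, 13]


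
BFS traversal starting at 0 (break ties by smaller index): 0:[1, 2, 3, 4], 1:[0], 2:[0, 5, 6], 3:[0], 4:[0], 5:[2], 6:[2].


BFS queue: start with [0]
Visit order: [0, 1, 2, 3, 4, 5, 6]


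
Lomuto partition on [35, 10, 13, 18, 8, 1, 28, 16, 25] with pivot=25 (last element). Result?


Elements <= 25 go left of pivot.
Result: [10, 13, 18, 8, 1, 16, 25, 35, 28], pivot at index 6


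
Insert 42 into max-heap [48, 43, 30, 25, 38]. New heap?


Append 42: [48, 43, 30, 25, 38, 42]
Bubble up: swap idx 5(42) with idx 2(30)
Result: [48, 43, 42, 25, 38, 30]


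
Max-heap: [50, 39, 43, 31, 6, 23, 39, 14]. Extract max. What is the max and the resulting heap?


Max = 50
Replace root with last, heapify down
Resulting heap: [43, 39, 39, 31, 6, 23, 14]


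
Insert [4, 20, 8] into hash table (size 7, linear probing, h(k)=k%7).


Insertions: 4->slot 4; 20->slot 6; 8->slot 1
Table: [None, 8, None, None, 4, None, 20]


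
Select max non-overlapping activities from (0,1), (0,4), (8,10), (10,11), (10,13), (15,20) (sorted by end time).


Greedy: pick earliest-ending, then skip overlaps.
Selected (4 activities): [(0, 1), (8, 10), (10, 11), (15, 20)]


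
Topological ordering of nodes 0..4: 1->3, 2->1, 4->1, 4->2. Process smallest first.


Kahn's algorithm, process smallest node first
Order: [0, 4, 2, 1, 3]


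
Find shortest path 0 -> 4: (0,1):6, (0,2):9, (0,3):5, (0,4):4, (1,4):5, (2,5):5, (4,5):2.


Dijkstra from 0:
Distances: {0: 0, 1: 6, 2: 9, 3: 5, 4: 4, 5: 6}
Shortest distance to 4 = 4, path = [0, 4]


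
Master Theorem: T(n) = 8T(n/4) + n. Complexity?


a=8, b=4, c=1. log_4(8)=1.5 > c=1. Case 1: O(n^log_b(a)) = O(n^1.500)
Complexity: O(n^1.500)


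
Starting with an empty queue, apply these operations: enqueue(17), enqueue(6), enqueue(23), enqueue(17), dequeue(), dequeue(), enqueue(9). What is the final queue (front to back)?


enqueue(17) -> [17]
enqueue(6) -> [17, 6]
enqueue(23) -> [17, 6, 23]
enqueue(17) -> [17, 6, 23, 17]
dequeue() returns 17 -> [6, 23, 17]
dequeue() returns 6 -> [23, 17]
enqueue(9) -> [23, 17, 9]
Final queue (front to back): [23, 17, 9]


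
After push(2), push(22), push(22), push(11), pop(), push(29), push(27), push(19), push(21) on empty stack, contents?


push(2) -> [2]
push(22) -> [2, 22]
push(22) -> [2, 22, 22]
push(11) -> [2, 22, 22, 11]
pop() returns 11 -> [2, 22, 22]
push(29) -> [2, 22, 22, 29]
push(27) -> [2, 22, 22, 29, 27]
push(19) -> [2, 22, 22, 29, 27, 19]
push(21) -> [2, 22, 22, 29, 27, 19, 21]
Final stack (bottom to top): [2, 22, 22, 29, 27, 19, 21]


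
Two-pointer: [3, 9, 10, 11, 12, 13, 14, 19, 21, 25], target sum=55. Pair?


Two pointers: lo=0, hi=9
No pair sums to 55


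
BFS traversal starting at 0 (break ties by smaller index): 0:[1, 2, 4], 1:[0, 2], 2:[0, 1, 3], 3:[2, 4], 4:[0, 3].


BFS queue: start with [0]
Visit order: [0, 1, 2, 4, 3]


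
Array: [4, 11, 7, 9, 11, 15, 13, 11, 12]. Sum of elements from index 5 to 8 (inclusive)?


Prefix sums: [0, 4, 15, 22, 31, 42, 57, 70, 81, 93]
Sum[5..8] = prefix[9] - prefix[5] = 93 - 42 = 51


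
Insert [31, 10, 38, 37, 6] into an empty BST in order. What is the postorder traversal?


Root = 31; build tree by BST insertion.
Postorder traversal: [6, 10, 37, 38, 31]


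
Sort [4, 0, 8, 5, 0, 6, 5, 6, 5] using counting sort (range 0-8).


Count array: [2, 0, 0, 0, 1, 3, 2, 0, 1]
Reconstruct: [0, 0, 4, 5, 5, 5, 6, 6, 8]


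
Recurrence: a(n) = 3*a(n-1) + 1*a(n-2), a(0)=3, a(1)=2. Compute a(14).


Build bottom-up:
...a(12)=1359003, a(13)=4488482, a(14)=3*4488482+1*1359003=14824449


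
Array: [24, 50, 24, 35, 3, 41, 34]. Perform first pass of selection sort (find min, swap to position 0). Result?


After one pass: [3, 50, 24, 35, 24, 41, 34]


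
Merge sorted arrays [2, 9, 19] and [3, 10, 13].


Compare heads, take smaller each step.
Merged: [2, 3, 9, 10, 13, 19]


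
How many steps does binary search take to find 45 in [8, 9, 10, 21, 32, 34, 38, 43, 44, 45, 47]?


Search for 45:
[0,10] mid=5 arr[5]=34
[6,10] mid=8 arr[8]=44
[9,10] mid=9 arr[9]=45
Total: 3 comparisons


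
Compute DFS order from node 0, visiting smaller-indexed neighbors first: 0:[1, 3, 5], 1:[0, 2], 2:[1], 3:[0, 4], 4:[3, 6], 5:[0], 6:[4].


DFS stack-based: start with [0]
Visit order: [0, 1, 2, 3, 4, 6, 5]


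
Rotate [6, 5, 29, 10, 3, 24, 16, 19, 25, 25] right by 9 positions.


Right rotate by 9: [5, 29, 10, 3, 24, 16, 19, 25, 25, 6]


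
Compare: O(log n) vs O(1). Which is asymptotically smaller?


constant grows slower than logarithmic
O(1) is asymptotically smaller; O(log n) grows faster


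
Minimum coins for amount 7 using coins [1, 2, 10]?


dp[0]=0; dp[i]=1+min(dp[i-c] for c in coins)
...dp[2]=1, dp[3]=2, dp[4]=2, dp[5]=3, dp[6]=3, dp[7]=4
Minimum coins for 7 = 4


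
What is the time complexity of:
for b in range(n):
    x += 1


Per nesting level: O(n) = O(n)
Complexity: O(n)


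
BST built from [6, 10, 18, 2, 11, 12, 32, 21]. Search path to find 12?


BST root = 6
Search for 12: compare at each node
Path: [6, 10, 18, 11, 12]


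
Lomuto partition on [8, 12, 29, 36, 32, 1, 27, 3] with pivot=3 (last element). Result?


Elements <= 3 go left of pivot.
Result: [1, 3, 29, 36, 32, 8, 27, 12], pivot at index 1


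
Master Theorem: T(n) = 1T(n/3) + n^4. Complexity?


a=1, b=3, c=4. log_3(1)=0 < c=4. Case 3: O(n^c) = O(n^4)
Complexity: O(n^4)


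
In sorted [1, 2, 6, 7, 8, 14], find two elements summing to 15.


Two pointers: lo=0, hi=5
Found pair: (1, 14) summing to 15


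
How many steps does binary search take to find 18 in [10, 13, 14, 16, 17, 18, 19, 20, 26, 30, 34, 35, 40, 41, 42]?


Search for 18:
[0,14] mid=7 arr[7]=20
[0,6] mid=3 arr[3]=16
[4,6] mid=5 arr[5]=18
Total: 3 comparisons
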